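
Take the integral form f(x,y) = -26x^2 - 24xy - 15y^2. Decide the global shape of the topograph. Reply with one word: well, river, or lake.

D = b²−4ac = (-24)² − 4·(-26)·(-15) = -984
D < 0 ⇒ definite ⇒ every region one sign ⇒ single well

well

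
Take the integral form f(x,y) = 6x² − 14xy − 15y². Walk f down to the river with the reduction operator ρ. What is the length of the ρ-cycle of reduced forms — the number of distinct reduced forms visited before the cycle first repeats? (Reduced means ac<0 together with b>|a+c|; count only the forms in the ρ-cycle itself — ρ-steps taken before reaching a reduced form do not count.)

D = 556, ⌊√D⌋ = 23
descent: ρ → (-15,14,6)  [lands on river]
river: ρ → (6,22,-3)
river: ρ → (-3,20,13)
river: ρ → (13,6,-10)
river: ρ → (-10,14,9)
river: ρ → (9,22,-2)
river: ρ → (-2,22,9)
river: ρ → (9,14,-10)
river: ρ → (-10,6,13)
river: ρ → (13,20,-3)
river: ρ → (-3,22,6)
river: ρ → (6,14,-15)
river: ρ → (-15,16,5)
river: ρ → (5,14,-18)
river: ρ → (-18,22,1)
river: ρ → (1,22,-18)
river: ρ → (-18,14,5)
river: ρ → (5,16,-15)
ρ-cycle length = 18 (tail of 1 descent step not counted)

18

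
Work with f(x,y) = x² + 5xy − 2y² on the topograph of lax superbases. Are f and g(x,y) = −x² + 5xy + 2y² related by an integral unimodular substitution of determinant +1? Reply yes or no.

D₁ = 33, D₂ = 33
river cycle of f (length 4): (-2, 3, 3), (3, 3, -2), (-2, 5, 1), (1, 5, -2)
river cycle of g (length 4): (2, 3, -3), (-3, 3, 2), (2, 5, -1), (-1, 5, 2)
cycles differ ⇒ inequivalent

no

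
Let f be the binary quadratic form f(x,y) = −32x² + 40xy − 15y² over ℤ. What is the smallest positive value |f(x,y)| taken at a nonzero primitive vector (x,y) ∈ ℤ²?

translate: b→24 (≡-40 mod 64), so (32,-40,15)→(32,24,7)
flip: (32,24,7)→(7,-24,32)
translate: b→4 (≡-24 mod 14), so (7,-24,32)→(7,4,12)
reduced (well bottom): (7,4,12) with a≤c, −a<b≤a
well minimum |f| = |-7| = 7 (negative-definite)

7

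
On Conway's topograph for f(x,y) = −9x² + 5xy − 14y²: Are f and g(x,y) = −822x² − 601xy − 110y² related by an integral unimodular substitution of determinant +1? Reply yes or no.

D₁ = -479, D₂ = -479
f is negative-definite; reduce −f:
−f: reduced (well bottom): (9,-5,14) with a≤c, −a<b≤a
flip sign back: reduced form of f is (-9,5,-14)
g is negative-definite; reduce −g:
−g: flip: (822,601,110)→(110,-601,822)
−g: translate: b→59 (≡-601 mod 220), so (110,-601,822)→(110,59,9)
−g: flip: (110,59,9)→(9,-59,110)
−g: translate: b→-5 (≡-59 mod 18), so (9,-59,110)→(9,-5,14)
−g: reduced (well bottom): (9,-5,14) with a≤c, −a<b≤a
flip sign back: reduced form of g is (-9,5,-14)
reduced forms (-9, 5, -14) vs (-9, 5, -14) ⇒ equivalent

yes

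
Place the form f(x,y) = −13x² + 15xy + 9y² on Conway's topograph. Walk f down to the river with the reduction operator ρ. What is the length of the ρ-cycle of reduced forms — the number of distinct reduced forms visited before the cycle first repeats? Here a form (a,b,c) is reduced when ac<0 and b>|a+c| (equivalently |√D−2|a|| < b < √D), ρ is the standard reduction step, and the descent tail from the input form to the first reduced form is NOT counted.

D = 693, ⌊√D⌋ = 26
river: ρ → (9,21,-7)
river: ρ → (-7,21,9)
river: ρ → (9,15,-13)
river: ρ → (-13,11,11)
river: ρ → (11,11,-13)
river: ρ → (-13,15,9)
ρ-cycle length = 6 (tail of 0 descent steps not counted)

6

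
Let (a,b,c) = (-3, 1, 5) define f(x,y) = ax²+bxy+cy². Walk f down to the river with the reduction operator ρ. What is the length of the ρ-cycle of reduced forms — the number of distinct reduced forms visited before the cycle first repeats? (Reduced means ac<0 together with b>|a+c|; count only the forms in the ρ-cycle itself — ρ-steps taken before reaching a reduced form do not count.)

D = 61, ⌊√D⌋ = 7
descent: ρ → (5,-1,-3)
descent: ρ → (-3,7,1)  [lands on river]
river: ρ → (1,7,-3)
river: ρ → (-3,5,3)
river: ρ → (3,7,-1)
river: ρ → (-1,7,3)
river: ρ → (3,5,-3)
ρ-cycle length = 6 (tail of 2 descent steps not counted)

6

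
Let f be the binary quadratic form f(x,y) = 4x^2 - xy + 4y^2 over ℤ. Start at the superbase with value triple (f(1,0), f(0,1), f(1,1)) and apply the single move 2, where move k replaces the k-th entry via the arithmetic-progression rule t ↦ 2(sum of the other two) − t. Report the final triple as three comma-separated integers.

start (4,4,7) = (f(1,0),f(0,1),f(1,1))
replace slot 2: 2·(4+7) − 4 = 18 → (4,18,7)

4,18,7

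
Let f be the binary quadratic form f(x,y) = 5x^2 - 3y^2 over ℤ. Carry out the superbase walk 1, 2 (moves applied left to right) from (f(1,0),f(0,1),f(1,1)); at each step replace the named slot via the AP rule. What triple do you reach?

start (5,-3,2) = (f(1,0),f(0,1),f(1,1))
replace slot 1: 2·((-3)+2) − 5 = -7 → (-7,-3,2)
replace slot 2: 2·((-7)+2) − (-3) = -7 → (-7,-7,2)

-7,-7,2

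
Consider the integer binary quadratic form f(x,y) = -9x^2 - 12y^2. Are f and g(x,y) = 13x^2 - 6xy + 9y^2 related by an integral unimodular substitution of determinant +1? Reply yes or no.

D₁ = -432, D₂ = -432
f is negative-definite; reduce −f:
−f: reduced (well bottom): (9,0,12) with a≤c, −a<b≤a
flip sign back: reduced form of f is (-9,0,-12)
g: flip: (13,-6,9)→(9,6,13)
g: reduced (well bottom): (9,6,13) with a≤c, −a<b≤a
reduced forms (-9, 0, -12) vs (9, 6, 13) ⇒ inequivalent

no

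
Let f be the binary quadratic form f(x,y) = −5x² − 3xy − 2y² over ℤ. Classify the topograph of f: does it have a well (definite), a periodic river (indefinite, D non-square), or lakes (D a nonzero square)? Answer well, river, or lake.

D = b²−4ac = (-3)² − 4·(-5)·(-2) = -31
D < 0 ⇒ definite ⇒ every region one sign ⇒ single well

well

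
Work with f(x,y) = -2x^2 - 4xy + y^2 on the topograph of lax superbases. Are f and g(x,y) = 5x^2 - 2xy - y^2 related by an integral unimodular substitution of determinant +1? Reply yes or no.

D₁ = 24, D₂ = 24
river cycle of f (length 2): (1, 4, -2), (-2, 4, 1)
river cycle of g (length 2): (-1, 4, 2), (2, 4, -1)
cycles differ ⇒ inequivalent

no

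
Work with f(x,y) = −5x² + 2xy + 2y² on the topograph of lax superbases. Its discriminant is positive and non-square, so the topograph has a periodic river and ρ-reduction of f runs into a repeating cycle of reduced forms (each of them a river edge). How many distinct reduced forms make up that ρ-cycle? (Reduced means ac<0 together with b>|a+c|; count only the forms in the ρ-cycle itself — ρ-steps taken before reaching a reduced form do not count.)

D = 44, ⌊√D⌋ = 6
descent: ρ → (2,6,-1)  [lands on river]
river: ρ → (-1,6,2)
ρ-cycle length = 2 (tail of 1 descent step not counted)

2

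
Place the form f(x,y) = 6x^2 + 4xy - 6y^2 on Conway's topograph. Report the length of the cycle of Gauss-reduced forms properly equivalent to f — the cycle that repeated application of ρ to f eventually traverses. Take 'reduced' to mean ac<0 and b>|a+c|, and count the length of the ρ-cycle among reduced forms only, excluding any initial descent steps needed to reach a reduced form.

D = 160, ⌊√D⌋ = 12
river: ρ → (-6,8,4)
river: ρ → (4,8,-6)
river: ρ → (-6,4,6)
river: ρ → (6,8,-4)
river: ρ → (-4,8,6)
river: ρ → (6,4,-6)
ρ-cycle length = 6 (tail of 0 descent steps not counted)

6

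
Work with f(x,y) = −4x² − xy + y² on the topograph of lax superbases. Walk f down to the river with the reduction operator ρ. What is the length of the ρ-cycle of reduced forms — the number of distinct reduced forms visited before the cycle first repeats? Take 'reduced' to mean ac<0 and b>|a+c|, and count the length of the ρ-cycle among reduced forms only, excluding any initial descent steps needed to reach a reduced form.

D = 17, ⌊√D⌋ = 4
descent: ρ → (1,3,-2)  [lands on river]
river: ρ → (-2,1,2)
river: ρ → (2,3,-1)
river: ρ → (-1,3,2)
river: ρ → (2,1,-2)
river: ρ → (-2,3,1)
ρ-cycle length = 6 (tail of 1 descent step not counted)

6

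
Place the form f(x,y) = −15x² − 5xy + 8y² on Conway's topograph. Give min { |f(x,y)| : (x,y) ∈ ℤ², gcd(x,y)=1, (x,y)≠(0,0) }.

descent: ρ → (8,21,-2)  [lands on river]
river: ρ → (-2,19,18)
river: ρ → (18,17,-3)
river: ρ → (-3,19,12)
river: ρ → (12,5,-10)
river: ρ → (-10,15,7)
river: ρ → (7,13,-12)
river: ρ → (-12,11,8)
closes: descent 1, river 8
min |a| on river = 2

2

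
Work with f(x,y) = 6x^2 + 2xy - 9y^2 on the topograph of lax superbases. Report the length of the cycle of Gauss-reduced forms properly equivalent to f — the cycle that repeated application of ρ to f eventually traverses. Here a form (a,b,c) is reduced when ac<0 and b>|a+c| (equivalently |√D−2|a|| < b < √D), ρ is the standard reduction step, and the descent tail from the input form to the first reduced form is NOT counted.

D = 220, ⌊√D⌋ = 14
descent: ρ → (-9,-2,6)
descent: ρ → (6,14,-1)  [lands on river]
river: ρ → (-1,14,6)
river: ρ → (6,10,-5)
river: ρ → (-5,10,6)
ρ-cycle length = 4 (tail of 2 descent steps not counted)

4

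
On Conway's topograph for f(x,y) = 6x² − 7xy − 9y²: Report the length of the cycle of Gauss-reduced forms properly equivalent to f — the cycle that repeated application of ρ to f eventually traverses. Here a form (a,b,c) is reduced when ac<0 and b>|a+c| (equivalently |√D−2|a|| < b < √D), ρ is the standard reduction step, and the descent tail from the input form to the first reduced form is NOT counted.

D = 265, ⌊√D⌋ = 16
descent: ρ → (-9,7,6)  [lands on river]
river: ρ → (6,5,-10)
river: ρ → (-10,15,1)
river: ρ → (1,15,-10)
river: ρ → (-10,5,6)
river: ρ → (6,7,-9)
river: ρ → (-9,11,4)
river: ρ → (4,13,-6)
river: ρ → (-6,11,6)
river: ρ → (6,13,-4)
river: ρ → (-4,11,9)
river: ρ → (9,7,-6)
river: ρ → (-6,5,10)
river: ρ → (10,15,-1)
river: ρ → (-1,15,10)
river: ρ → (10,5,-6)
river: ρ → (-6,7,9)
river: ρ → (9,11,-4)
river: ρ → (-4,13,6)
river: ρ → (6,11,-6)
river: ρ → (-6,13,4)
river: ρ → (4,11,-9)
ρ-cycle length = 22 (tail of 1 descent step not counted)

22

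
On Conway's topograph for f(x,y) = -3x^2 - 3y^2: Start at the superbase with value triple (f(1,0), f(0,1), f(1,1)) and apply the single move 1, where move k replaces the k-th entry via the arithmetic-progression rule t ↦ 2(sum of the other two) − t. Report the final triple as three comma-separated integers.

start (-3,-3,-6) = (f(1,0),f(0,1),f(1,1))
replace slot 1: 2·((-3)+(-6)) − (-3) = -15 → (-15,-3,-6)

-15,-3,-6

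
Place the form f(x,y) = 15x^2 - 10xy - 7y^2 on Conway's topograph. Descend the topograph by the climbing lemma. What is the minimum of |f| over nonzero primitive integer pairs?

descent: ρ → (-7,10,15)  [lands on river]
river: ρ → (15,20,-2)
river: ρ → (-2,20,15)
river: ρ → (15,10,-7)
river: ρ → (-7,18,7)
river: ρ → (7,10,-15)
river: ρ → (-15,20,2)
river: ρ → (2,20,-15)
river: ρ → (-15,10,7)
river: ρ → (7,18,-7)
closes: descent 1, river 10
min |a| on river = 2

2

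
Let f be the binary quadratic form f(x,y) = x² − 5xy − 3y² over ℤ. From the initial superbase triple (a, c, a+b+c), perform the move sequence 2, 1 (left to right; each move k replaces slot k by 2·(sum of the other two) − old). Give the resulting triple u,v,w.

start (1,-3,-7) = (f(1,0),f(0,1),f(1,1))
replace slot 2: 2·(1+(-7)) − (-3) = -9 → (1,-9,-7)
replace slot 1: 2·((-9)+(-7)) − 1 = -33 → (-33,-9,-7)

-33,-9,-7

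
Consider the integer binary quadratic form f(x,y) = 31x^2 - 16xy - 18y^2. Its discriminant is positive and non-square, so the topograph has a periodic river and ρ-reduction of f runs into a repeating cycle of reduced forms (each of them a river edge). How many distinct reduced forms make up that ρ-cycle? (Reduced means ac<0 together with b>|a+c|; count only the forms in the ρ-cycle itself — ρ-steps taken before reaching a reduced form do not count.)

D = 2488, ⌊√D⌋ = 49
descent: ρ → (-18,16,31)  [lands on river]
river: ρ → (31,46,-3)
river: ρ → (-3,44,46)
river: ρ → (46,48,-1)
river: ρ → (-1,48,46)
river: ρ → (46,44,-3)
river: ρ → (-3,46,31)
river: ρ → (31,16,-18)
river: ρ → (-18,20,29)
river: ρ → (29,38,-9)
river: ρ → (-9,34,37)
river: ρ → (37,40,-6)
river: ρ → (-6,44,23)
river: ρ → (23,48,-2)
river: ρ → (-2,48,23)
river: ρ → (23,44,-6)
river: ρ → (-6,40,37)
river: ρ → (37,34,-9)
river: ρ → (-9,38,29)
river: ρ → (29,20,-18)
ρ-cycle length = 20 (tail of 1 descent step not counted)

20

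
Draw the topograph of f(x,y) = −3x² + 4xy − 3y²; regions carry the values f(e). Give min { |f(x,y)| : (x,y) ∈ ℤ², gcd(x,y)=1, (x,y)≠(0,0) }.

translate: b→2 (≡-4 mod 6), so (3,-4,3)→(3,2,2)
flip: (3,2,2)→(2,-2,3)
translate: b→2 (≡-2 mod 4), so (2,-2,3)→(2,2,3)
reduced (well bottom): (2,2,3) with a≤c, −a<b≤a
well minimum |f| = |-2| = 2 (negative-definite)

2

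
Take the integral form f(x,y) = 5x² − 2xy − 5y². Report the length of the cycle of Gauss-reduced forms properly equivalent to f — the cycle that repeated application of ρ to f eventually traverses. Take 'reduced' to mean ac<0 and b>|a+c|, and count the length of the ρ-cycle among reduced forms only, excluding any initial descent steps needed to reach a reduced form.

D = 104, ⌊√D⌋ = 10
descent: ρ → (-5,2,5)  [lands on river]
river: ρ → (5,8,-2)
river: ρ → (-2,8,5)
river: ρ → (5,2,-5)
river: ρ → (-5,8,2)
river: ρ → (2,8,-5)
ρ-cycle length = 6 (tail of 1 descent step not counted)

6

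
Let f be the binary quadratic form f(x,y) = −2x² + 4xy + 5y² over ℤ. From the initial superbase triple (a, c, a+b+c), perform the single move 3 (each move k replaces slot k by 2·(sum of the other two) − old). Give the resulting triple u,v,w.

start (-2,5,7) = (f(1,0),f(0,1),f(1,1))
replace slot 3: 2·((-2)+5) − 7 = -1 → (-2,5,-1)

-2,5,-1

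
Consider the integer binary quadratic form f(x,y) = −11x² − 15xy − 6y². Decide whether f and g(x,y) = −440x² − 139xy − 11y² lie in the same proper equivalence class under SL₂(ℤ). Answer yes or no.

D₁ = -39, D₂ = -39
f is negative-definite; reduce −f:
−f: translate: b→-7 (≡15 mod 22), so (11,15,6)→(11,-7,2)
−f: flip: (11,-7,2)→(2,7,11)
−f: translate: b→-1 (≡7 mod 4), so (2,7,11)→(2,-1,5)
−f: reduced (well bottom): (2,-1,5) with a≤c, −a<b≤a
flip sign back: reduced form of f is (-2,1,-5)
g is negative-definite; reduce −g:
−g: flip: (440,139,11)→(11,-139,440)
−g: translate: b→-7 (≡-139 mod 22), so (11,-139,440)→(11,-7,2)
−g: flip: (11,-7,2)→(2,7,11)
−g: translate: b→-1 (≡7 mod 4), so (2,7,11)→(2,-1,5)
−g: reduced (well bottom): (2,-1,5) with a≤c, −a<b≤a
flip sign back: reduced form of g is (-2,1,-5)
reduced forms (-2, 1, -5) vs (-2, 1, -5) ⇒ equivalent

yes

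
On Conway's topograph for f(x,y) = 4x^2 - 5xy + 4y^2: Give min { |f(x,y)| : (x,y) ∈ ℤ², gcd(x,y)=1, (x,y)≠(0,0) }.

translate: b→3 (≡-5 mod 8), so (4,-5,4)→(4,3,3)
flip: (4,3,3)→(3,-3,4)
translate: b→3 (≡-3 mod 6), so (3,-3,4)→(3,3,4)
reduced (well bottom): (3,3,4) with a≤c, −a<b≤a
well minimum = a = 3

3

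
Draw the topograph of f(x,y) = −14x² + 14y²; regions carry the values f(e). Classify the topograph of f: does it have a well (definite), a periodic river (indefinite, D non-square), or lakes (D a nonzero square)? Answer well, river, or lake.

D = b²−4ac = 0² − 4·(-14)·14 = 784
D = 28² is a perfect square ⇒ form factors over ℤ ⇒ lakes

lake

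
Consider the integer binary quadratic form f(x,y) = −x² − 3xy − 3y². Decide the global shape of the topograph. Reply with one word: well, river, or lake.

D = b²−4ac = (-3)² − 4·(-1)·(-3) = -3
D < 0 ⇒ definite ⇒ every region one sign ⇒ single well

well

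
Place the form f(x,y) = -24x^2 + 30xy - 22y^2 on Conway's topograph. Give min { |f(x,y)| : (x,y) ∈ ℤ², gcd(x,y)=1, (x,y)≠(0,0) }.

translate: b→18 (≡-30 mod 48), so (24,-30,22)→(24,18,16)
flip: (24,18,16)→(16,-18,24)
translate: b→14 (≡-18 mod 32), so (16,-18,24)→(16,14,22)
reduced (well bottom): (16,14,22) with a≤c, −a<b≤a
well minimum |f| = |-16| = 16 (negative-definite)

16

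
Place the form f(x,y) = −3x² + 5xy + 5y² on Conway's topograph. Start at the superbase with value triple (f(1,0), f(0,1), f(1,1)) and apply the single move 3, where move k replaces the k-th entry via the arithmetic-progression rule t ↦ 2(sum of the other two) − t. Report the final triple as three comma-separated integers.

start (-3,5,7) = (f(1,0),f(0,1),f(1,1))
replace slot 3: 2·((-3)+5) − 7 = -3 → (-3,5,-3)

-3,5,-3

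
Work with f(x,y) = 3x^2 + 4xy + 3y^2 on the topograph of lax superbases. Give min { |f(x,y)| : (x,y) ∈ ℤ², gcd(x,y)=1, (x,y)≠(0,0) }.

translate: b→-2 (≡4 mod 6), so (3,4,3)→(3,-2,2)
flip: (3,-2,2)→(2,2,3)
reduced (well bottom): (2,2,3) with a≤c, −a<b≤a
well minimum = a = 2

2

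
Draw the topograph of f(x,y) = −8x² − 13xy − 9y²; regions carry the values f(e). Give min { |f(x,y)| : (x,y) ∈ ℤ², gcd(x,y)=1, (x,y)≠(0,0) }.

translate: b→-3 (≡13 mod 16), so (8,13,9)→(8,-3,4)
flip: (8,-3,4)→(4,3,8)
reduced (well bottom): (4,3,8) with a≤c, −a<b≤a
well minimum |f| = |-4| = 4 (negative-definite)

4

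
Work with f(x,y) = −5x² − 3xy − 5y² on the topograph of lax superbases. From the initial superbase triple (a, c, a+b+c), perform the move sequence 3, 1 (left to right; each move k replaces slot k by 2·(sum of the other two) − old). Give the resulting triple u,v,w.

start (-5,-5,-13) = (f(1,0),f(0,1),f(1,1))
replace slot 3: 2·((-5)+(-5)) − (-13) = -7 → (-5,-5,-7)
replace slot 1: 2·((-5)+(-7)) − (-5) = -19 → (-19,-5,-7)

-19,-5,-7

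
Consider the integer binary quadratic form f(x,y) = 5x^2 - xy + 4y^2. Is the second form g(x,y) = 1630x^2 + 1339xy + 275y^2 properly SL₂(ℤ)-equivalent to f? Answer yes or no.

D₁ = -79, D₂ = -79
f: flip: (5,-1,4)→(4,1,5)
f: reduced (well bottom): (4,1,5) with a≤c, −a<b≤a
g: flip: (1630,1339,275)→(275,-1339,1630)
g: translate: b→-239 (≡-1339 mod 550), so (275,-1339,1630)→(275,-239,52)
g: flip: (275,-239,52)→(52,239,275)
g: translate: b→31 (≡239 mod 104), so (52,239,275)→(52,31,5)
g: flip: (52,31,5)→(5,-31,52)
g: translate: b→-1 (≡-31 mod 10), so (5,-31,52)→(5,-1,4)
g: flip: (5,-1,4)→(4,1,5)
g: reduced (well bottom): (4,1,5) with a≤c, −a<b≤a
reduced forms (4, 1, 5) vs (4, 1, 5) ⇒ equivalent

yes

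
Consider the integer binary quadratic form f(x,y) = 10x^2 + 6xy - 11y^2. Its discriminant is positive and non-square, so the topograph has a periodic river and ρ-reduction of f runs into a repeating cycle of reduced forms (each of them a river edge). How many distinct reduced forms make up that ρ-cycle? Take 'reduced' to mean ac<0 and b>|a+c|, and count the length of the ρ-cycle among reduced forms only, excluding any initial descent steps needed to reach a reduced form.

D = 476, ⌊√D⌋ = 21
river: ρ → (-11,16,5)
river: ρ → (5,14,-14)
river: ρ → (-14,14,5)
river: ρ → (5,16,-11)
river: ρ → (-11,6,10)
river: ρ → (10,14,-7)
river: ρ → (-7,14,10)
river: ρ → (10,6,-11)
ρ-cycle length = 8 (tail of 0 descent steps not counted)

8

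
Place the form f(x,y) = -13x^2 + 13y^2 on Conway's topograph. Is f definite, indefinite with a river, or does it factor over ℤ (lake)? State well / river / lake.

D = b²−4ac = 0² − 4·(-13)·13 = 676
D = 26² is a perfect square ⇒ form factors over ℤ ⇒ lakes

lake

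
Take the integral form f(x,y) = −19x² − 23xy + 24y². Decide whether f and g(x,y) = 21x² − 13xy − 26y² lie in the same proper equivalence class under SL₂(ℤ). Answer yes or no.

D₁ = 2353, D₂ = 2353
river cycle of f (length 30): (24, 23, -19), (-19, 15, 28), (28, 41, -6), (-6, 43, 21), (21, 41, -8), (-8, 39, 26), (26, 13, -21), (-21, 29, 18), (18, 43, -7), (-7, 41, 24), … (20 more)
river cycle of g (length 30): (-26, 13, 21), (21, 29, -18), (-18, 43, 7), (7, 41, -24), (-24, 7, 24), (24, 41, -7), (-7, 43, 18), (18, 29, -21), (-21, 13, 26), (26, 39, -8), … (20 more)
cycles differ ⇒ inequivalent

no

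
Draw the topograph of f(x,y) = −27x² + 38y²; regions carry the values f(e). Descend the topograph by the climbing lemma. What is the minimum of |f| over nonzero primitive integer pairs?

descent: ρ → (38,0,-27)
descent: ρ → (-27,54,11)  [lands on river]
river: ρ → (11,56,-22)
river: ρ → (-22,32,35)
river: ρ → (35,38,-19)
river: ρ → (-19,38,35)
river: ρ → (35,32,-22)
river: ρ → (-22,56,11)
river: ρ → (11,54,-27)
closes: descent 2, river 8
min |a| on river = 11

11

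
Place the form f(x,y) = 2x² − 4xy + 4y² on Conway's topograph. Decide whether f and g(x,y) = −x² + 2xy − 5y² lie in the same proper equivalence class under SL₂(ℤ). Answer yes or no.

D₁ = -16, D₂ = -16
f: translate: b→0 (≡-4 mod 4), so (2,-4,4)→(2,0,2)
f: reduced (well bottom): (2,0,2) with a≤c, −a<b≤a
g is negative-definite; reduce −g:
−g: translate: b→0 (≡-2 mod 2), so (1,-2,5)→(1,0,4)
−g: reduced (well bottom): (1,0,4) with a≤c, −a<b≤a
flip sign back: reduced form of g is (-1,0,-4)
reduced forms (2, 0, 2) vs (-1, 0, -4) ⇒ inequivalent

no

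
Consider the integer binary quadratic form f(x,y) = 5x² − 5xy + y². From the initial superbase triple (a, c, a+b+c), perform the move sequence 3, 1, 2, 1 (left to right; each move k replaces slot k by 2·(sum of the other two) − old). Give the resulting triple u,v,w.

start (5,1,1) = (f(1,0),f(0,1),f(1,1))
replace slot 3: 2·(5+1) − 1 = 11 → (5,1,11)
replace slot 1: 2·(1+11) − 5 = 19 → (19,1,11)
replace slot 2: 2·(19+11) − 1 = 59 → (19,59,11)
replace slot 1: 2·(59+11) − 19 = 121 → (121,59,11)

121,59,11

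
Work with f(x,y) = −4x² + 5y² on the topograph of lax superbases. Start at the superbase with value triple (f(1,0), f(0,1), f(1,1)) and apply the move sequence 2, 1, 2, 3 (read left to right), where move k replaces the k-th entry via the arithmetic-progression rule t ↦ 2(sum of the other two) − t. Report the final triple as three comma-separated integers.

start (-4,5,1) = (f(1,0),f(0,1),f(1,1))
replace slot 2: 2·((-4)+1) − 5 = -11 → (-4,-11,1)
replace slot 1: 2·((-11)+1) − (-4) = -16 → (-16,-11,1)
replace slot 2: 2·((-16)+1) − (-11) = -19 → (-16,-19,1)
replace slot 3: 2·((-16)+(-19)) − 1 = -71 → (-16,-19,-71)

-16,-19,-71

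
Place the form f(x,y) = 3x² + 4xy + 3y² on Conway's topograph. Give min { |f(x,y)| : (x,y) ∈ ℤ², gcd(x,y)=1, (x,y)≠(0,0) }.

translate: b→-2 (≡4 mod 6), so (3,4,3)→(3,-2,2)
flip: (3,-2,2)→(2,2,3)
reduced (well bottom): (2,2,3) with a≤c, −a<b≤a
well minimum = a = 2

2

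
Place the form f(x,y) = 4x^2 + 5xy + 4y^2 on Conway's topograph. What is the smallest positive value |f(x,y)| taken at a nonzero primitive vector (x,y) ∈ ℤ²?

translate: b→-3 (≡5 mod 8), so (4,5,4)→(4,-3,3)
flip: (4,-3,3)→(3,3,4)
reduced (well bottom): (3,3,4) with a≤c, −a<b≤a
well minimum = a = 3

3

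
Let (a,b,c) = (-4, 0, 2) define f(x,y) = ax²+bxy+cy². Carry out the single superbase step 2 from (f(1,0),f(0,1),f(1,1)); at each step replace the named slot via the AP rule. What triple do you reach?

start (-4,2,-2) = (f(1,0),f(0,1),f(1,1))
replace slot 2: 2·((-4)+(-2)) − 2 = -14 → (-4,-14,-2)

-4,-14,-2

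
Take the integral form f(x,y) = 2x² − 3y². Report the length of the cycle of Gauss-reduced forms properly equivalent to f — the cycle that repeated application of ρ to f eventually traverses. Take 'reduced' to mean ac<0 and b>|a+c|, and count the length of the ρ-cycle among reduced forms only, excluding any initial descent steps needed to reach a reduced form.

D = 24, ⌊√D⌋ = 4
descent: ρ → (-3,0,2)
descent: ρ → (2,4,-1)  [lands on river]
river: ρ → (-1,4,2)
ρ-cycle length = 2 (tail of 2 descent steps not counted)

2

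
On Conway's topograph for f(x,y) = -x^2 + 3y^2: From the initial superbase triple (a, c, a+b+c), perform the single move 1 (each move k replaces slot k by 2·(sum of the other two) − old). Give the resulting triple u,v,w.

start (-1,3,2) = (f(1,0),f(0,1),f(1,1))
replace slot 1: 2·(3+2) − (-1) = 11 → (11,3,2)

11,3,2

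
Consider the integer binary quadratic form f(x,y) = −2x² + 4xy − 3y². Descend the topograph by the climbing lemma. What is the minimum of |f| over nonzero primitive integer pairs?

translate: b→0 (≡-4 mod 4), so (2,-4,3)→(2,0,1)
flip: (2,0,1)→(1,0,2)
reduced (well bottom): (1,0,2) with a≤c, −a<b≤a
well minimum |f| = |-1| = 1 (negative-definite)

1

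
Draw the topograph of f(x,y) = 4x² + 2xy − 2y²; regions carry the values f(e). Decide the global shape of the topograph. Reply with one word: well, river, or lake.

D = b²−4ac = 2² − 4·4·(-2) = 36
D = 6² is a perfect square ⇒ form factors over ℤ ⇒ lakes

lake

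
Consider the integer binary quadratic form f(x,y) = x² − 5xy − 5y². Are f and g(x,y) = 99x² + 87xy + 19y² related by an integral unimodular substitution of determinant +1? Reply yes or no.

D₁ = 45, D₂ = 45
river cycle of f (length 2): (-5, 5, 1), (1, 5, -5)
river cycle of g (length 2): (1, 5, -5), (-5, 5, 1)
cycles coincide ⇒ equivalent

yes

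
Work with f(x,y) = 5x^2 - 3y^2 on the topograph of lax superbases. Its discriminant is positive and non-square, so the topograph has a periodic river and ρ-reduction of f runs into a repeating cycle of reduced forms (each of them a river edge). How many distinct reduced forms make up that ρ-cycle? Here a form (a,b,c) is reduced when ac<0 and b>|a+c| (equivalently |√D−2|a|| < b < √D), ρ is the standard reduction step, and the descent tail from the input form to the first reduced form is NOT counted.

D = 60, ⌊√D⌋ = 7
descent: ρ → (-3,6,2)  [lands on river]
river: ρ → (2,6,-3)
ρ-cycle length = 2 (tail of 1 descent step not counted)

2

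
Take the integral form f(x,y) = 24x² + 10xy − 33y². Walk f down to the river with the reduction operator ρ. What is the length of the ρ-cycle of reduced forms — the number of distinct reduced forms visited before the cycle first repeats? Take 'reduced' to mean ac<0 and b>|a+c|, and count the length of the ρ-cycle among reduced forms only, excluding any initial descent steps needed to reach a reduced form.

D = 3268, ⌊√D⌋ = 57
river: ρ → (-33,56,1)
river: ρ → (1,56,-33)
river: ρ → (-33,10,24)
river: ρ → (24,38,-19)
river: ρ → (-19,38,24)
river: ρ → (24,10,-33)
ρ-cycle length = 6 (tail of 0 descent steps not counted)

6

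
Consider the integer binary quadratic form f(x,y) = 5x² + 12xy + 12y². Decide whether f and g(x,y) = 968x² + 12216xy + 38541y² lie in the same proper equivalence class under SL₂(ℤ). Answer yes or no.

D₁ = -96, D₂ = -96
f: translate: b→2 (≡12 mod 10), so (5,12,12)→(5,2,5)
f: reduced (well bottom): (5,2,5) with a≤c, −a<b≤a
g: translate: b→600 (≡12216 mod 1936), so (968,12216,38541)→(968,600,93)
g: flip: (968,600,93)→(93,-600,968)
g: translate: b→-42 (≡-600 mod 186), so (93,-600,968)→(93,-42,5)
g: flip: (93,-42,5)→(5,42,93)
g: translate: b→2 (≡42 mod 10), so (5,42,93)→(5,2,5)
g: reduced (well bottom): (5,2,5) with a≤c, −a<b≤a
reduced forms (5, 2, 5) vs (5, 2, 5) ⇒ equivalent

yes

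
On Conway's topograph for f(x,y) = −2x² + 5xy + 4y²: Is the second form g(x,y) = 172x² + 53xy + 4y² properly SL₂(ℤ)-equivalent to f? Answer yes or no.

D₁ = 57, D₂ = 57
river cycle of f (length 6): (4, 3, -3), (-3, 3, 4), (4, 5, -2), (-2, 7, 1), (1, 7, -2), (-2, 5, 4)
river cycle of g (length 6): (4, 3, -3), (-3, 3, 4), (4, 5, -2), (-2, 7, 1), (1, 7, -2), (-2, 5, 4)
cycles coincide ⇒ equivalent

yes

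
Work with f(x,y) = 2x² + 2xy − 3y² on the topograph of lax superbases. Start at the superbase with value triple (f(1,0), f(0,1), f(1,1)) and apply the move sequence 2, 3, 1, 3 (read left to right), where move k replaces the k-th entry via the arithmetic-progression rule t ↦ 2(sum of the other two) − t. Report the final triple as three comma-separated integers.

start (2,-3,1) = (f(1,0),f(0,1),f(1,1))
replace slot 2: 2·(2+1) − (-3) = 9 → (2,9,1)
replace slot 3: 2·(2+9) − 1 = 21 → (2,9,21)
replace slot 1: 2·(9+21) − 2 = 58 → (58,9,21)
replace slot 3: 2·(58+9) − 21 = 113 → (58,9,113)

58,9,113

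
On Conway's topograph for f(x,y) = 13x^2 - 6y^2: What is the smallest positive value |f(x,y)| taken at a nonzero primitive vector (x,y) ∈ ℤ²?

descent: ρ → (-6,12,7)  [lands on river]
river: ρ → (7,16,-2)
river: ρ → (-2,16,7)
river: ρ → (7,12,-6)
closes: descent 1, river 4
min |a| on river = 2

2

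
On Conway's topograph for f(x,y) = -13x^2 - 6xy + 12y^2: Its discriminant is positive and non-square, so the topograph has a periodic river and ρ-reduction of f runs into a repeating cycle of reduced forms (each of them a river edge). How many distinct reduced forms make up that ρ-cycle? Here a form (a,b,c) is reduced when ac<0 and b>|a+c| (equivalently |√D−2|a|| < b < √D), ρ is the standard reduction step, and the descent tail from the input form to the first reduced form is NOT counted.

D = 660, ⌊√D⌋ = 25
descent: ρ → (12,6,-13)  [lands on river]
river: ρ → (-13,20,5)
river: ρ → (5,20,-13)
river: ρ → (-13,6,12)
river: ρ → (12,18,-7)
river: ρ → (-7,24,3)
river: ρ → (3,24,-7)
river: ρ → (-7,18,12)
ρ-cycle length = 8 (tail of 1 descent step not counted)

8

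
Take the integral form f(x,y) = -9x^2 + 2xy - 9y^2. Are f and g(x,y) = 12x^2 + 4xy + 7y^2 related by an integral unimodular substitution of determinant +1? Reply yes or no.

D₁ = -320, D₂ = -320
f is negative-definite; reduce −f:
−f: flip: (9,-2,9)→(9,2,9)
−f: reduced (well bottom): (9,2,9) with a≤c, −a<b≤a
flip sign back: reduced form of f is (-9,-2,-9)
g: flip: (12,4,7)→(7,-4,12)
g: reduced (well bottom): (7,-4,12) with a≤c, −a<b≤a
reduced forms (-9, -2, -9) vs (7, -4, 12) ⇒ inequivalent

no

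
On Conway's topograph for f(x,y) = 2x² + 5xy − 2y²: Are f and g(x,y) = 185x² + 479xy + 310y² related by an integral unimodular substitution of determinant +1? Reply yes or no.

D₁ = 41, D₂ = 41
river cycle of f (length 10): (-2, 3, 4), (4, 5, -1), (-1, 5, 4), (4, 3, -2), (-2, 5, 2), (2, 3, -4), (-4, 5, 1), (1, 5, -4), (-4, 3, 2), (2, 5, -2)
river cycle of g (length 10): (2, 5, -2), (-2, 3, 4), (4, 5, -1), (-1, 5, 4), (4, 3, -2), (-2, 5, 2), (2, 3, -4), (-4, 5, 1), (1, 5, -4), (-4, 3, 2)
cycles coincide ⇒ equivalent

yes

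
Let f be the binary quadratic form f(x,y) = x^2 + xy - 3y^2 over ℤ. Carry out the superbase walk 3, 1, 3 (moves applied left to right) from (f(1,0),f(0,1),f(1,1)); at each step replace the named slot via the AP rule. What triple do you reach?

start (1,-3,-1) = (f(1,0),f(0,1),f(1,1))
replace slot 3: 2·(1+(-3)) − (-1) = -3 → (1,-3,-3)
replace slot 1: 2·((-3)+(-3)) − 1 = -13 → (-13,-3,-3)
replace slot 3: 2·((-13)+(-3)) − (-3) = -29 → (-13,-3,-29)

-13,-3,-29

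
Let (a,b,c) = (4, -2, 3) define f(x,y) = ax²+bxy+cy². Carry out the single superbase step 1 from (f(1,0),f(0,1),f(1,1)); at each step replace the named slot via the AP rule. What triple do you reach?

start (4,3,5) = (f(1,0),f(0,1),f(1,1))
replace slot 1: 2·(3+5) − 4 = 12 → (12,3,5)

12,3,5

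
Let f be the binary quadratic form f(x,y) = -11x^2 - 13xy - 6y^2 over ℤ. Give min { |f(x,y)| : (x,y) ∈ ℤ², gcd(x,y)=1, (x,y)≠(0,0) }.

translate: b→-9 (≡13 mod 22), so (11,13,6)→(11,-9,4)
flip: (11,-9,4)→(4,9,11)
translate: b→1 (≡9 mod 8), so (4,9,11)→(4,1,6)
reduced (well bottom): (4,1,6) with a≤c, −a<b≤a
well minimum |f| = |-4| = 4 (negative-definite)

4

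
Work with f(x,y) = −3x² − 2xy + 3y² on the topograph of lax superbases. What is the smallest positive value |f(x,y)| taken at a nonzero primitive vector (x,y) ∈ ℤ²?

descent: ρ → (3,2,-3)  [lands on river]
river: ρ → (-3,4,2)
river: ρ → (2,4,-3)
river: ρ → (-3,2,3)
river: ρ → (3,4,-2)
river: ρ → (-2,4,3)
closes: descent 1, river 6
min |a| on river = 2

2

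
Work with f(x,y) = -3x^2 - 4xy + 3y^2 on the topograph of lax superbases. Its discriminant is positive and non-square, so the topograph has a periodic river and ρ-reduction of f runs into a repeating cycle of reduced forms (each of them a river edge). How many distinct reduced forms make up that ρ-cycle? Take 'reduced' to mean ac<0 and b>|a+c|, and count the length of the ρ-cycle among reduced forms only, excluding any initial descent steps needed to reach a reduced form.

D = 52, ⌊√D⌋ = 7
descent: ρ → (3,4,-3)  [lands on river]
river: ρ → (-3,2,4)
river: ρ → (4,6,-1)
river: ρ → (-1,6,4)
river: ρ → (4,2,-3)
river: ρ → (-3,4,3)
river: ρ → (3,2,-4)
river: ρ → (-4,6,1)
river: ρ → (1,6,-4)
river: ρ → (-4,2,3)
ρ-cycle length = 10 (tail of 1 descent step not counted)

10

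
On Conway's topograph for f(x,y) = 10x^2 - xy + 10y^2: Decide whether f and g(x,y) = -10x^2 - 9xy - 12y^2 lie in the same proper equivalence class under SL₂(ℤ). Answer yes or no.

D₁ = -399, D₂ = -399
f: flip: (10,-1,10)→(10,1,10)
f: reduced (well bottom): (10,1,10) with a≤c, −a<b≤a
g is negative-definite; reduce −g:
−g: reduced (well bottom): (10,9,12) with a≤c, −a<b≤a
flip sign back: reduced form of g is (-10,-9,-12)
reduced forms (10, 1, 10) vs (-10, -9, -12) ⇒ inequivalent

no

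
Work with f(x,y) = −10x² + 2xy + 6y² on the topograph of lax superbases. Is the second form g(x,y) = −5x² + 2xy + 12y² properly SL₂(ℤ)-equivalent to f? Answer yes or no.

D₁ = 244, D₂ = 244
river cycle of f (length 6): (6, 10, -6), (-6, 14, 2), (2, 14, -6), (-6, 10, 6), (6, 14, -2), (-2, 14, 6)
river cycle of g (length 22): (-5, 12, 5), (5, 8, -9), (-9, 10, 4), (4, 14, -3), (-3, 10, 12), (12, 14, -1), (-1, 14, 12), (12, 10, -3), (-3, 14, 4), (4, 10, -9), … (12 more)
cycles differ ⇒ inequivalent

no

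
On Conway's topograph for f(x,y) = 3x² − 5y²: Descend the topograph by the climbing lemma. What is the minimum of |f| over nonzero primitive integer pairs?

descent: ρ → (-5,0,3)
descent: ρ → (3,6,-2)  [lands on river]
river: ρ → (-2,6,3)
closes: descent 2, river 2
min |a| on river = 2

2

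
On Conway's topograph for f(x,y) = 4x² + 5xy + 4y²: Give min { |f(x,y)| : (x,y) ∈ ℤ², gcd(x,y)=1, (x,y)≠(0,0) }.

translate: b→-3 (≡5 mod 8), so (4,5,4)→(4,-3,3)
flip: (4,-3,3)→(3,3,4)
reduced (well bottom): (3,3,4) with a≤c, −a<b≤a
well minimum = a = 3

3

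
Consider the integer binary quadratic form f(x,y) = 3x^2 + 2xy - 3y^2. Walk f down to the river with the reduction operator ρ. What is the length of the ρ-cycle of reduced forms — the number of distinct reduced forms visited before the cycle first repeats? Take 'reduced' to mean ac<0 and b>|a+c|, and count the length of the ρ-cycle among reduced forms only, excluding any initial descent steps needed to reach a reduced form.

D = 40, ⌊√D⌋ = 6
river: ρ → (-3,4,2)
river: ρ → (2,4,-3)
river: ρ → (-3,2,3)
river: ρ → (3,4,-2)
river: ρ → (-2,4,3)
river: ρ → (3,2,-3)
ρ-cycle length = 6 (tail of 0 descent steps not counted)

6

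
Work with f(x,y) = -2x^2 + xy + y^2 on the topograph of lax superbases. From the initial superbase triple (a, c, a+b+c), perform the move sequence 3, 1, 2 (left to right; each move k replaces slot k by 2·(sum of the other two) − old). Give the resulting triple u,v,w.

start (-2,1,0) = (f(1,0),f(0,1),f(1,1))
replace slot 3: 2·((-2)+1) − 0 = -2 → (-2,1,-2)
replace slot 1: 2·(1+(-2)) − (-2) = 0 → (0,1,-2)
replace slot 2: 2·(0+(-2)) − 1 = -5 → (0,-5,-2)

0,-5,-2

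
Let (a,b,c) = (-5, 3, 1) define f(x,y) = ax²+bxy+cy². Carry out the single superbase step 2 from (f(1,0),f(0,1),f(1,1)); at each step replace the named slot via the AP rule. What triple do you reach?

start (-5,1,-1) = (f(1,0),f(0,1),f(1,1))
replace slot 2: 2·((-5)+(-1)) − 1 = -13 → (-5,-13,-1)

-5,-13,-1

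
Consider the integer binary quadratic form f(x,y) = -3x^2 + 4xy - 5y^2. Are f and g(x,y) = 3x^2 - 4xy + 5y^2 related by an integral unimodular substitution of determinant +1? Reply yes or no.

D₁ = -44, D₂ = -44
f is negative-definite; reduce −f:
−f: translate: b→2 (≡-4 mod 6), so (3,-4,5)→(3,2,4)
−f: reduced (well bottom): (3,2,4) with a≤c, −a<b≤a
flip sign back: reduced form of f is (-3,-2,-4)
g: translate: b→2 (≡-4 mod 6), so (3,-4,5)→(3,2,4)
g: reduced (well bottom): (3,2,4) with a≤c, −a<b≤a
reduced forms (-3, -2, -4) vs (3, 2, 4) ⇒ inequivalent

no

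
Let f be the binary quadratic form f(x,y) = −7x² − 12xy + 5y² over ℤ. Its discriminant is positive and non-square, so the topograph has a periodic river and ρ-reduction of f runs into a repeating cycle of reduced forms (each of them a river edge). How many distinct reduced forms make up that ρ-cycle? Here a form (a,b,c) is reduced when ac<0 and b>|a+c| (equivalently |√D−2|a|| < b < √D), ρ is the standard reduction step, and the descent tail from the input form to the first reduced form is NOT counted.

D = 284, ⌊√D⌋ = 16
descent: ρ → (5,12,-7)  [lands on river]
river: ρ → (-7,16,1)
river: ρ → (1,16,-7)
river: ρ → (-7,12,5)
river: ρ → (5,8,-11)
river: ρ → (-11,14,2)
river: ρ → (2,14,-11)
river: ρ → (-11,8,5)
ρ-cycle length = 8 (tail of 1 descent step not counted)

8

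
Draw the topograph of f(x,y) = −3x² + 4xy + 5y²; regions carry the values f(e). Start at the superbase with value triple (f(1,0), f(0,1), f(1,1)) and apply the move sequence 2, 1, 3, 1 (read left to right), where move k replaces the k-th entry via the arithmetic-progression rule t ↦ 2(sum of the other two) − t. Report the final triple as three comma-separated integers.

start (-3,5,6) = (f(1,0),f(0,1),f(1,1))
replace slot 2: 2·((-3)+6) − 5 = 1 → (-3,1,6)
replace slot 1: 2·(1+6) − (-3) = 17 → (17,1,6)
replace slot 3: 2·(17+1) − 6 = 30 → (17,1,30)
replace slot 1: 2·(1+30) − 17 = 45 → (45,1,30)

45,1,30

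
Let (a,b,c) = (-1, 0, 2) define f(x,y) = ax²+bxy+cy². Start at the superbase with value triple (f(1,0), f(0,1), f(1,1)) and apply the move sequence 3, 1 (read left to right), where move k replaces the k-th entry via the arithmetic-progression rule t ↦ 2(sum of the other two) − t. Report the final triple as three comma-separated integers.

start (-1,2,1) = (f(1,0),f(0,1),f(1,1))
replace slot 3: 2·((-1)+2) − 1 = 1 → (-1,2,1)
replace slot 1: 2·(2+1) − (-1) = 7 → (7,2,1)

7,2,1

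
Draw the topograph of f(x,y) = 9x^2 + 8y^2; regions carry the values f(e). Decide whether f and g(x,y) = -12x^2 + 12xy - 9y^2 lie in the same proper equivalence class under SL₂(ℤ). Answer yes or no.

D₁ = -288, D₂ = -288
f: flip: (9,0,8)→(8,0,9)
f: reduced (well bottom): (8,0,9) with a≤c, −a<b≤a
g is negative-definite; reduce −g:
−g: translate: b→12 (≡-12 mod 24), so (12,-12,9)→(12,12,9)
−g: flip: (12,12,9)→(9,-12,12)
−g: translate: b→6 (≡-12 mod 18), so (9,-12,12)→(9,6,9)
−g: reduced (well bottom): (9,6,9) with a≤c, −a<b≤a
flip sign back: reduced form of g is (-9,-6,-9)
reduced forms (8, 0, 9) vs (-9, -6, -9) ⇒ inequivalent

no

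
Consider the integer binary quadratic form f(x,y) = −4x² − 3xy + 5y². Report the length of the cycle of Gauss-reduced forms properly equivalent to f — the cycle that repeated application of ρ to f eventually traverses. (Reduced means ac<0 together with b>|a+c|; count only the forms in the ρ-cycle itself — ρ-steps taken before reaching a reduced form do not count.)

D = 89, ⌊√D⌋ = 9
descent: ρ → (5,3,-4)  [lands on river]
river: ρ → (-4,5,4)
river: ρ → (4,3,-5)
river: ρ → (-5,7,2)
river: ρ → (2,9,-1)
river: ρ → (-1,9,2)
river: ρ → (2,7,-5)
river: ρ → (-5,3,4)
river: ρ → (4,5,-4)
river: ρ → (-4,3,5)
river: ρ → (5,7,-2)
river: ρ → (-2,9,1)
river: ρ → (1,9,-2)
river: ρ → (-2,7,5)
ρ-cycle length = 14 (tail of 1 descent step not counted)

14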